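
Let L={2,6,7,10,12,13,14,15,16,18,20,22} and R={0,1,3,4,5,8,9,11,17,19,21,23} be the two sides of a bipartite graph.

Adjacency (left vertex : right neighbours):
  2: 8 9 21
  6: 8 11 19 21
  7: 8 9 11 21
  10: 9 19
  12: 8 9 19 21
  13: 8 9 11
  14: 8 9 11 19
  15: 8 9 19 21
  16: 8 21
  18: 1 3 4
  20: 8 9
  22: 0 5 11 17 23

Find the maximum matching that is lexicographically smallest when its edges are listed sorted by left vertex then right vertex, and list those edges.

Lex-smallest maximum matching: {(2,8), (6,11), (7,9), (10,19), (12,21), (18,1), (22,0)}

|M| = 7 (so the lex-smallest maximum matching has 7 edges)
process left vertices in ascending order; for each, take the smallest-labelled available neighbour that still permits 7 edges overall, or leave it unmatched if none does
lex-smallest matching: {2-8, 6-11, 7-9, 10-19, 12-21, 18-1, 22-0}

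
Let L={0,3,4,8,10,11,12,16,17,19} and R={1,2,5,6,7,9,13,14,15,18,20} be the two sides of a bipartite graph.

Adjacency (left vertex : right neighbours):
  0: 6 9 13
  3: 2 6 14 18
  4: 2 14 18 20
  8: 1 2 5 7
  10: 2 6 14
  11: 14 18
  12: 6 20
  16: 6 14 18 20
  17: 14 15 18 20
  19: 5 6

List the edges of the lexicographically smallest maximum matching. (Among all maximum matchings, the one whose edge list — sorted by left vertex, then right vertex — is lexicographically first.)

|M| = 9 (so the lex-smallest maximum matching has 9 edges)
process left vertices in ascending order; for each, take the smallest-labelled available neighbour that still permits 9 edges overall, or leave it unmatched if none does
lex-smallest matching: {0-9, 3-2, 4-14, 8-1, 10-6, 11-18, 12-20, 17-15, 19-5}

Lex-smallest maximum matching: {(0,9), (3,2), (4,14), (8,1), (10,6), (11,18), (12,20), (17,15), (19,5)}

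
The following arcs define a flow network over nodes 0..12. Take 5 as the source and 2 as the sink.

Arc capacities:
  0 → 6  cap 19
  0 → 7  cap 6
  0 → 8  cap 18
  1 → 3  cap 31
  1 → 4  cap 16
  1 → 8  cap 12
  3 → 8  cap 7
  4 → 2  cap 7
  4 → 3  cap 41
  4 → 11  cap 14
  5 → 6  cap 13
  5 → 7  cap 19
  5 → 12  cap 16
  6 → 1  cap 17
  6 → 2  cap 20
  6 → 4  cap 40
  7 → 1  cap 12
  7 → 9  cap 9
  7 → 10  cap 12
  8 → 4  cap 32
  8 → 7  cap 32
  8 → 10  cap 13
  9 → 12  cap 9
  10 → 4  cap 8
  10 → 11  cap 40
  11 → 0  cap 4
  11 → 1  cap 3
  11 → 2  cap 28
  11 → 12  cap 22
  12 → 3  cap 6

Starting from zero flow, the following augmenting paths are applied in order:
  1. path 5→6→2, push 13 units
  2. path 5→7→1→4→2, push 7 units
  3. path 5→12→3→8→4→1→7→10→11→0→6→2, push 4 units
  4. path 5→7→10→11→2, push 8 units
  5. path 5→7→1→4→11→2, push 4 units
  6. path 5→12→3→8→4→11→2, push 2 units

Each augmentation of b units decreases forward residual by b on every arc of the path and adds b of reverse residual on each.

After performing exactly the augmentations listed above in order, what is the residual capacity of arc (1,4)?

Residual capacity of (1,4): 9

after path 1 (5→6→2, push 13): res(1,4)=16
after path 2 (5→7→1→4→2, push 7): res(1,4)=9
after path 3 (5→12→3→8→4→1→7→10→11→0→6→2, push 4): res(1,4)=13
after path 4 (5→7→10→11→2, push 8): res(1,4)=13
after path 5 (5→7→1→4→11→2, push 4): res(1,4)=9
after path 6 (5→12→3→8→4→11→2, push 2): res(1,4)=9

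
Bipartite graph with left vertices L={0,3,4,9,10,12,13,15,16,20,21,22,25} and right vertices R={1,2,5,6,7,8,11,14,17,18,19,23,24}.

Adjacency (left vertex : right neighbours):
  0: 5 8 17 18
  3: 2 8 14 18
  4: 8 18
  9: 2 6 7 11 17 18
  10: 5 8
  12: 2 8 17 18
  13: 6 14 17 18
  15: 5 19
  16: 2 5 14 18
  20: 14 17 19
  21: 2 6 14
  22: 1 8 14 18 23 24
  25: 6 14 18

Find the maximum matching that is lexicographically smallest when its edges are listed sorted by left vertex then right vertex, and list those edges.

Lex-smallest maximum matching: {(0,5), (3,2), (4,8), (9,7), (12,17), (13,6), (15,19), (16,14), (22,1), (25,18)}

|M| = 10 (so the lex-smallest maximum matching has 10 edges)
process left vertices in ascending order; for each, take the smallest-labelled available neighbour that still permits 10 edges overall, or leave it unmatched if none does
lex-smallest matching: {0-5, 3-2, 4-8, 9-7, 12-17, 13-6, 15-19, 16-14, 22-1, 25-18}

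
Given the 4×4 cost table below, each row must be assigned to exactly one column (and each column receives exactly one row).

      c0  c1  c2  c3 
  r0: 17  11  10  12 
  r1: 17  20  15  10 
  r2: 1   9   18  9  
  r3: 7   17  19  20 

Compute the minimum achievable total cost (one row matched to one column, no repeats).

Minimum assignment cost: 36

optimal assignment: row0→col2 (cost 10), row1→col3 (cost 10), row2→col1 (cost 9), row3→col0 (cost 7)
total = 10 + 10 + 9 + 7 = 36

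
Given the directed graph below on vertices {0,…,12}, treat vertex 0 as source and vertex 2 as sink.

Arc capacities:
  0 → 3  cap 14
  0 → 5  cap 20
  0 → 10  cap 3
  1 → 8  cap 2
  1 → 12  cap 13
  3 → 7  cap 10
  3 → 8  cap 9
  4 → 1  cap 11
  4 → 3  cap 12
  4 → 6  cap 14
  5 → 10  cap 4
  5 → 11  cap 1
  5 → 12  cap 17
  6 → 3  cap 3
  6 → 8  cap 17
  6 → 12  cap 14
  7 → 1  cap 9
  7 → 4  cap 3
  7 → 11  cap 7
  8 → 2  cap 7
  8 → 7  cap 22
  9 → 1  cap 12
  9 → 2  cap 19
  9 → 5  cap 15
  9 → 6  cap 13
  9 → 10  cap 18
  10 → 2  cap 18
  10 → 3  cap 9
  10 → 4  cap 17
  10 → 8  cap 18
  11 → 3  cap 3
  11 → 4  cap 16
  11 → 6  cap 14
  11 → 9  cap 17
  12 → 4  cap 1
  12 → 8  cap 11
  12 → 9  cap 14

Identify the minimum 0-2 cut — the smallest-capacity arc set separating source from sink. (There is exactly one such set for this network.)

augment #1: 0→10→2 push 3
augment #2: 0→3→8→2 push 7
augment #3: 0→5→10→2 push 4
augment #4: 0→5→11→9→2 push 1
augment #5: 0→5→12→9→2 push 14
augment #6: 0→3→7→11→9→2 push 4
augment #7: 0→3→7→11→9→10→2 push 3
max flow = 36; residual-reachable set from 0 gives S-side
cut edges (S→T): {(0,10), (5,10), (5,11), (7,11), (8,2), (12,9)} total cap 36

Min-cut arcs: {(0,10), (5,10), (5,11), (7,11), (8,2), (12,9)} (total capacity 36)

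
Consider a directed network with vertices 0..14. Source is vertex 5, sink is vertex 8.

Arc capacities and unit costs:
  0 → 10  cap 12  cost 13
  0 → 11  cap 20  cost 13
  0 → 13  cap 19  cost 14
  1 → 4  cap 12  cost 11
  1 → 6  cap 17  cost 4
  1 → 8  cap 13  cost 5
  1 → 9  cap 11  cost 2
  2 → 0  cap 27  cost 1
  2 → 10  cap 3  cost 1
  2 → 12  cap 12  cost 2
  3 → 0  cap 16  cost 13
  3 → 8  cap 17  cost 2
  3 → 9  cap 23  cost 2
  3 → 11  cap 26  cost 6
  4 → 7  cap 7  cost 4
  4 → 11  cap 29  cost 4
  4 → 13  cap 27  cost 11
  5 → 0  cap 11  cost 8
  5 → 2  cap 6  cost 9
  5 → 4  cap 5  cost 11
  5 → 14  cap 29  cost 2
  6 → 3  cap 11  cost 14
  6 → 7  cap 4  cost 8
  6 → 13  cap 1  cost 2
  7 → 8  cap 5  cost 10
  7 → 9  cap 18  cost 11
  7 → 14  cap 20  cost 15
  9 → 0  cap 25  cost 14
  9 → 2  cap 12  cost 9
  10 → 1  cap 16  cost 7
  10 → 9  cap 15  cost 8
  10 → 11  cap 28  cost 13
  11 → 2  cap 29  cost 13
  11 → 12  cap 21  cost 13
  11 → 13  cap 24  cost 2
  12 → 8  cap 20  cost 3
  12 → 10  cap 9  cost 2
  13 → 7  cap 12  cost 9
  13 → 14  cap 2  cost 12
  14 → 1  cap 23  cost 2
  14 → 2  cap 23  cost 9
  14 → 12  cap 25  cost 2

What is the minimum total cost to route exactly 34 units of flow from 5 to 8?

Minimum cost for 34 units: 310

shortest-cost path #1: 5→14→12→8 push 20 @ unit cost 7 (adds 140)
shortest-cost path #2: 5→14→1→8 push 9 @ unit cost 9 (adds 81)
shortest-cost path #3: 5→2→12→14→1→8 push 4 @ unit cost 16 (adds 64)
shortest-cost path #4: 5→4→7→8 push 1 @ unit cost 25 (adds 25)
total cost = 310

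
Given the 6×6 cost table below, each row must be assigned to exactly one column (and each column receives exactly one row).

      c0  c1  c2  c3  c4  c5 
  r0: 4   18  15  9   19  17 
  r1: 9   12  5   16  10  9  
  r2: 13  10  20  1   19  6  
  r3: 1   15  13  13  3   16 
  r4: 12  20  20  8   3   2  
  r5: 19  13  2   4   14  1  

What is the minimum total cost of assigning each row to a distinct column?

Minimum assignment cost: 24

optimal assignment: row0→col0 (cost 4), row1→col1 (cost 12), row2→col3 (cost 1), row3→col4 (cost 3), row4→col5 (cost 2), row5→col2 (cost 2)
total = 4 + 12 + 1 + 3 + 2 + 2 = 24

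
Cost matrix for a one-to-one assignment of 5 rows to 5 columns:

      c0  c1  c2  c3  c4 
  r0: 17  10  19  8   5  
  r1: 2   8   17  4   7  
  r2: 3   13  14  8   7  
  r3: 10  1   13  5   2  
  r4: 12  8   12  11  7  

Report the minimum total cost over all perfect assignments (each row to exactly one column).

Minimum assignment cost: 25

optimal assignment: row0→col4 (cost 5), row1→col3 (cost 4), row2→col0 (cost 3), row3→col1 (cost 1), row4→col2 (cost 12)
total = 5 + 4 + 3 + 1 + 12 = 25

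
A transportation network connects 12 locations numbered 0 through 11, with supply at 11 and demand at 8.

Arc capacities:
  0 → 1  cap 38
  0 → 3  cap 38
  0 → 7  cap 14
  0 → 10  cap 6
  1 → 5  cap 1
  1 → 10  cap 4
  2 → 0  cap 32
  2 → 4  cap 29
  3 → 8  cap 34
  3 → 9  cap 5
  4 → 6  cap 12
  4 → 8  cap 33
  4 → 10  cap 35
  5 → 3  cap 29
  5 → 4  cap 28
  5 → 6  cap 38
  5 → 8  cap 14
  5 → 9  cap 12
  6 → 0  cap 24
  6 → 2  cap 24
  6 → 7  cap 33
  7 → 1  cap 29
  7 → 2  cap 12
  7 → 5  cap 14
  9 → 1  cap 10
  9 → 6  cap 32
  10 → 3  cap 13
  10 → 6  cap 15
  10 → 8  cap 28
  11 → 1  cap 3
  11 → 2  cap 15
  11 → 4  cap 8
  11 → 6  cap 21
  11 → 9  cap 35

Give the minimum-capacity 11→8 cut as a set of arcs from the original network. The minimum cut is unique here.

augment #1: 11→4→8 push 8
augment #2: 11→1→5→8 push 1
augment #3: 11→1→10→8 push 2
augment #4: 11→2→4→8 push 15
augment #5: 11→6→0→3→8 push 21
augment #6: 11→9→1→10→8 push 2
augment #7: 11→9→6→0→3→8 push 3
augment #8: 11→9→6→2→4→8 push 10
augment #9: 11→9→6→7→5→8 push 13
augment #10: 11→9→6→2→0→3→8 push 6
max flow = 81; residual-reachable set from 11 gives S-side
cut edges (S→T): {(1,5), (1,10), (9,6), (11,2), (11,4), (11,6)} total cap 81

Min-cut arcs: {(1,5), (1,10), (9,6), (11,2), (11,4), (11,6)} (total capacity 81)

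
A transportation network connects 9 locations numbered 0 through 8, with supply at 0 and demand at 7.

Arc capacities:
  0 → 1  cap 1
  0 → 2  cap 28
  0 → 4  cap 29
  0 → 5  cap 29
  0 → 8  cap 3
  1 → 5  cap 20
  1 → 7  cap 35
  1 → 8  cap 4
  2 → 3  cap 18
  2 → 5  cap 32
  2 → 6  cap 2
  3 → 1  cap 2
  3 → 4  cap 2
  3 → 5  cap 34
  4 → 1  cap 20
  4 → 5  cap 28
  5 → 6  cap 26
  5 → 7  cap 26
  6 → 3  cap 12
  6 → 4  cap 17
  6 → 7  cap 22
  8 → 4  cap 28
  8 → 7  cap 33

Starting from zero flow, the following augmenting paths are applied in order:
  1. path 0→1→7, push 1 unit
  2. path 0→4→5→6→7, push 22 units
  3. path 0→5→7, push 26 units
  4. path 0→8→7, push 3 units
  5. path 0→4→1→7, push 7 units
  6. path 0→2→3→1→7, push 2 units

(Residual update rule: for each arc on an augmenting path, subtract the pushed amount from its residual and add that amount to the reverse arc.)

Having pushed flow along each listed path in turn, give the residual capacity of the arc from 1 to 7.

after path 1 (0→1→7, push 1): res(1,7)=34
after path 2 (0→4→5→6→7, push 22): res(1,7)=34
after path 3 (0→5→7, push 26): res(1,7)=34
after path 4 (0→8→7, push 3): res(1,7)=34
after path 5 (0→4→1→7, push 7): res(1,7)=27
after path 6 (0→2→3→1→7, push 2): res(1,7)=25

Residual capacity of (1,7): 25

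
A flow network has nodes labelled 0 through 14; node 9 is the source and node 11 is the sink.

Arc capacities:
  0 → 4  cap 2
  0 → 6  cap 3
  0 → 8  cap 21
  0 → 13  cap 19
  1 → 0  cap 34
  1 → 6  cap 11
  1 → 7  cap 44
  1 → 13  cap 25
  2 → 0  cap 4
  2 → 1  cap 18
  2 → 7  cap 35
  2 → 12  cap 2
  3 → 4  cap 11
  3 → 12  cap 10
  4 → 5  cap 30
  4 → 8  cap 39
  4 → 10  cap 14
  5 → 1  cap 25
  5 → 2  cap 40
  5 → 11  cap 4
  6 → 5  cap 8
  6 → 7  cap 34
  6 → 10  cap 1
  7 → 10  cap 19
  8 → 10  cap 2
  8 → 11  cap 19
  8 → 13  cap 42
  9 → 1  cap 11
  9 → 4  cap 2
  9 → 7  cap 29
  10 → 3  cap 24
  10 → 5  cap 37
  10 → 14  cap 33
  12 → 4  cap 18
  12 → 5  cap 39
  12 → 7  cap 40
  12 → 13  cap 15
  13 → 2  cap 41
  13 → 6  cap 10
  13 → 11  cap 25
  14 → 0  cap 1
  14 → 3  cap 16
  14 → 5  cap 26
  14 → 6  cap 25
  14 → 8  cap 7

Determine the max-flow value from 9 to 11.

Maximum flow value: 32

augment #1: 9→1→13→11 bottleneck 11, total now 11
augment #2: 9→4→5→11 bottleneck 2, total now 13
augment #3: 9→7→10→5→11 bottleneck 2, total now 15
augment #4: 9→7→10→14→8→11 bottleneck 7, total now 22
augment #5: 9→7→10→3→4→8→11 bottleneck 10, total now 32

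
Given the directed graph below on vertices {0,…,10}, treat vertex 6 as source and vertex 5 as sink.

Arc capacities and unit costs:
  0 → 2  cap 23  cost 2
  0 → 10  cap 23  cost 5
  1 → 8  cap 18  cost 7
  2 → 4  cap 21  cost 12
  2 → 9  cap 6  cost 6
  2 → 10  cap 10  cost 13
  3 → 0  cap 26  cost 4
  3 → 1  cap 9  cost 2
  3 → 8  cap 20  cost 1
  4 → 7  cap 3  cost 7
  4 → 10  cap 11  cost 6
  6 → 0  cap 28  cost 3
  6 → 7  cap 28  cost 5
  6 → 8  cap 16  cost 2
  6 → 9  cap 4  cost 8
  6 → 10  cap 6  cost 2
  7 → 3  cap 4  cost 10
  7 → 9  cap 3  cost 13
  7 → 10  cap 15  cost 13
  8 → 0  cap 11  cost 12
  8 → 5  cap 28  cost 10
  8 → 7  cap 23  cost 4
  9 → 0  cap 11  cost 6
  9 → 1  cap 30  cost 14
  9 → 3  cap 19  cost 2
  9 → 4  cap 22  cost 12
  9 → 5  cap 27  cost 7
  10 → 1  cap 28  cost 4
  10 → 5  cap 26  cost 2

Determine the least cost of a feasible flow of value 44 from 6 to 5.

Minimum cost for 44 units: 446

shortest-cost path #1: 6→10→5 push 6 @ unit cost 4 (adds 24)
shortest-cost path #2: 6→0→10→5 push 20 @ unit cost 10 (adds 200)
shortest-cost path #3: 6→8→5 push 16 @ unit cost 12 (adds 192)
shortest-cost path #4: 6→9→5 push 2 @ unit cost 15 (adds 30)
total cost = 446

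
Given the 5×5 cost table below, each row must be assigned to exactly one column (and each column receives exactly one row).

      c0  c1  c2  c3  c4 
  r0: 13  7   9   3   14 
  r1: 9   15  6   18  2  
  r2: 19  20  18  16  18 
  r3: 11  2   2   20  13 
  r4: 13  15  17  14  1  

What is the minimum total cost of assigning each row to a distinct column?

optimal assignment: row0→col3 (cost 3), row1→col2 (cost 6), row2→col0 (cost 19), row3→col1 (cost 2), row4→col4 (cost 1)
total = 3 + 6 + 19 + 2 + 1 = 31

Minimum assignment cost: 31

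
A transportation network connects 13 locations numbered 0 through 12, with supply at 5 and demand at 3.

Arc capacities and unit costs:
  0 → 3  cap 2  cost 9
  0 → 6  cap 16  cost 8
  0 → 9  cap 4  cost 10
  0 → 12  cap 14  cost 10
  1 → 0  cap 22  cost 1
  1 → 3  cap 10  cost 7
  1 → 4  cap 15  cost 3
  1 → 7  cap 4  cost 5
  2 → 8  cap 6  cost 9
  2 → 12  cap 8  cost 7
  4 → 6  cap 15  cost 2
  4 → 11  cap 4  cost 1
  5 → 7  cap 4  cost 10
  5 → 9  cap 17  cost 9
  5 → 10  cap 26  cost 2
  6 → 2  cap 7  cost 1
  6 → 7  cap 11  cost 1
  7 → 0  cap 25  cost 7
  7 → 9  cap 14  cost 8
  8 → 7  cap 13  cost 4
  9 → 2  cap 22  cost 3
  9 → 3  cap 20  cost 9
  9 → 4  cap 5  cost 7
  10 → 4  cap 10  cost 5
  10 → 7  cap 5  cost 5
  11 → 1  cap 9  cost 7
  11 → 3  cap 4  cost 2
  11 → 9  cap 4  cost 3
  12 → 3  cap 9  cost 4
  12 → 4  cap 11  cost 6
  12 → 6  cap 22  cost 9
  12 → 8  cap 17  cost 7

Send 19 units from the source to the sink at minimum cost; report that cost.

Minimum cost for 19 units: 310

shortest-cost path #1: 5→10→4→11→3 push 4 @ unit cost 10 (adds 40)
shortest-cost path #2: 5→9→3 push 15 @ unit cost 18 (adds 270)
total cost = 310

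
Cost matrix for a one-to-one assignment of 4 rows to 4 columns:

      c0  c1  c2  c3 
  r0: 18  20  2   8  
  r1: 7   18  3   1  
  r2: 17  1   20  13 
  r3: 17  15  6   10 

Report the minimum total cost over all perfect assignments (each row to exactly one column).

optimal assignment: row0→col2 (cost 2), row1→col0 (cost 7), row2→col1 (cost 1), row3→col3 (cost 10)
total = 2 + 7 + 1 + 10 = 20

Minimum assignment cost: 20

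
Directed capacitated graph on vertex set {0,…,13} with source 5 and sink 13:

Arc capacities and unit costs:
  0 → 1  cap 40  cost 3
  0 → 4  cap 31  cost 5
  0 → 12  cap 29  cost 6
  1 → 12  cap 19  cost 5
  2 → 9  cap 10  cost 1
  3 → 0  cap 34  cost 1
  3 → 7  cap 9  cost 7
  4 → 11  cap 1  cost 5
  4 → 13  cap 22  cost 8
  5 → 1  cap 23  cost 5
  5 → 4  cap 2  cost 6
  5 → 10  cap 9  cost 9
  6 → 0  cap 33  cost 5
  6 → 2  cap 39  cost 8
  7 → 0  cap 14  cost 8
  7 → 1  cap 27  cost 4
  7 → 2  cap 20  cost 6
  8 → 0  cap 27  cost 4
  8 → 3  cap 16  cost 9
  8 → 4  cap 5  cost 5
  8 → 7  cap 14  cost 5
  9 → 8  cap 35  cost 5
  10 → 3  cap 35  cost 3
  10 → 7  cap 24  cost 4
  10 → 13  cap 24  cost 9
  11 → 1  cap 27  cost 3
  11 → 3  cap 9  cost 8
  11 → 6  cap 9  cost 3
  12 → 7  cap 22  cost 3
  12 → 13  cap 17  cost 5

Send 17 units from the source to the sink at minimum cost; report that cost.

shortest-cost path #1: 5→4→13 push 2 @ unit cost 14 (adds 28)
shortest-cost path #2: 5→1→12→13 push 15 @ unit cost 15 (adds 225)
total cost = 253

Minimum cost for 17 units: 253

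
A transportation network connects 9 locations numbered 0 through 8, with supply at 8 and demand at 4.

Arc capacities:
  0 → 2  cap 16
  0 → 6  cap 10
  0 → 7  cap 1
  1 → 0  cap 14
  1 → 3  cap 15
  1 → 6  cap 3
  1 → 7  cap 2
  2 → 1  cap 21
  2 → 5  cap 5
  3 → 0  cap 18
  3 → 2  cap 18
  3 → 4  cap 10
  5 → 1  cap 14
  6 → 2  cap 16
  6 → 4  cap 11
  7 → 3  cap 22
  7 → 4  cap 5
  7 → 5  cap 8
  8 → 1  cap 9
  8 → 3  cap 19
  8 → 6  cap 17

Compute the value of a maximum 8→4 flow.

Maximum flow value: 24

augment #1: 8→3→4 bottleneck 10, total now 10
augment #2: 8→6→4 bottleneck 11, total now 21
augment #3: 8→1→7→4 bottleneck 2, total now 23
augment #4: 8→1→0→7→4 bottleneck 1, total now 24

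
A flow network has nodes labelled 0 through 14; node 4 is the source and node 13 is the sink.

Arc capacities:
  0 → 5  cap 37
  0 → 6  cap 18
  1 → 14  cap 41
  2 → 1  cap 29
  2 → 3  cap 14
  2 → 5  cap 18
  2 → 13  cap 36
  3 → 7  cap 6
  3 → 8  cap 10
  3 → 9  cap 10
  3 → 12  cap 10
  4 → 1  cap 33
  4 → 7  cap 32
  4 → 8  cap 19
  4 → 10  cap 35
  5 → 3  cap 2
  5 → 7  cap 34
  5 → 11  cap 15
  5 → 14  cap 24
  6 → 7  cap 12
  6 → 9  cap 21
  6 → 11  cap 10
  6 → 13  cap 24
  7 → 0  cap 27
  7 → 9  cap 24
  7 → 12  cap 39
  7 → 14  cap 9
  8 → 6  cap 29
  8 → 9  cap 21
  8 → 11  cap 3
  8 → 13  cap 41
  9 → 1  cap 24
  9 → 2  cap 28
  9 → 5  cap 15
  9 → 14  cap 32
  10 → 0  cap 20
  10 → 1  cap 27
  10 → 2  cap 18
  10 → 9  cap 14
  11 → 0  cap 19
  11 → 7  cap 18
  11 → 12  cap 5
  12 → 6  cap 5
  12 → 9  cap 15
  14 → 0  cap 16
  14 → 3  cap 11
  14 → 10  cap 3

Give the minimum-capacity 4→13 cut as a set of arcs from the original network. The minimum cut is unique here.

Min-cut arcs: {(0,6), (2,13), (3,8), (4,8), (12,6)} (total capacity 88)

augment #1: 4→8→13 push 19
augment #2: 4→10→2→13 push 18
augment #3: 4→7→0→6→13 push 18
augment #4: 4→7→9→2→13 push 14
augment #5: 4→10→9→2→13 push 4
augment #6: 4→1→14→3→8→13 push 10
augment #7: 4→1→14→3→12→6→13 push 1
augment #8: 4→10→0→7→12→6→13 push 4
max flow = 88; residual-reachable set from 4 gives S-side
cut edges (S→T): {(0,6), (2,13), (3,8), (4,8), (12,6)} total cap 88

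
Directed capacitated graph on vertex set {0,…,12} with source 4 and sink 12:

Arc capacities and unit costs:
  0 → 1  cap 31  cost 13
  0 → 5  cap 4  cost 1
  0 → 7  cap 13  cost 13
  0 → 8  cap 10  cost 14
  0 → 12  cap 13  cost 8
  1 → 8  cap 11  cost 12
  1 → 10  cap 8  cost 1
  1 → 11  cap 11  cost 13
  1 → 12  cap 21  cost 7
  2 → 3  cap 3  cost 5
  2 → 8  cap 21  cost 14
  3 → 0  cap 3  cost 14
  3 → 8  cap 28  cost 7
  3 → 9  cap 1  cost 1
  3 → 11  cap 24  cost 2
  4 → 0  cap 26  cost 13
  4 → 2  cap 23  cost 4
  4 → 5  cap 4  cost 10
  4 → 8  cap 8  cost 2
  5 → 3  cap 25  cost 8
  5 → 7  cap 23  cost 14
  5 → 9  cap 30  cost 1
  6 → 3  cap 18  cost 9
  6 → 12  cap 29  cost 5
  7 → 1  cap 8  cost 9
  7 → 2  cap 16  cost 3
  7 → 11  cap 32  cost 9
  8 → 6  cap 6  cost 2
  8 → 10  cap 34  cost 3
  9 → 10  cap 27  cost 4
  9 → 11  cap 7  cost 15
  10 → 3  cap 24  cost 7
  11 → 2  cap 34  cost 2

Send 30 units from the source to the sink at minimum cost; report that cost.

shortest-cost path #1: 4→8→6→12 push 6 @ unit cost 9 (adds 54)
shortest-cost path #2: 4→0→12 push 13 @ unit cost 21 (adds 273)
shortest-cost path #3: 4→0→1→12 push 11 @ unit cost 33 (adds 363)
total cost = 690

Minimum cost for 30 units: 690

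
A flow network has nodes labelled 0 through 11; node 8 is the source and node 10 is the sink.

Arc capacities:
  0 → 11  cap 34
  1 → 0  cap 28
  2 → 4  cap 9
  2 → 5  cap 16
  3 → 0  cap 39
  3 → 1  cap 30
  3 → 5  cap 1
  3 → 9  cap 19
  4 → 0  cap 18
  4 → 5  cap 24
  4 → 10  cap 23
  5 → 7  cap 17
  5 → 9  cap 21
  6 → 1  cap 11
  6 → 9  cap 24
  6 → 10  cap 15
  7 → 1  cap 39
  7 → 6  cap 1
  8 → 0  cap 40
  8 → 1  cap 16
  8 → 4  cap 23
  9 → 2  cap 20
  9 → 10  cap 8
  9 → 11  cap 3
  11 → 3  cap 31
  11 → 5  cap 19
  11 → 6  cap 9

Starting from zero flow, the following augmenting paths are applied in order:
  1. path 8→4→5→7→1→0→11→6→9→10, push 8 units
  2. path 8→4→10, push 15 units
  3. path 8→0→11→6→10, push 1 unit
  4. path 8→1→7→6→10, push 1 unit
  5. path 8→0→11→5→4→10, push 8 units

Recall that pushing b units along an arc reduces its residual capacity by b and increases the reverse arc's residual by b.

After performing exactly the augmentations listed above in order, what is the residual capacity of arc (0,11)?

after path 1 (8→4→5→7→1→0→11→6→9→10, push 8): res(0,11)=26
after path 2 (8→4→10, push 15): res(0,11)=26
after path 3 (8→0→11→6→10, push 1): res(0,11)=25
after path 4 (8→1→7→6→10, push 1): res(0,11)=25
after path 5 (8→0→11→5→4→10, push 8): res(0,11)=17

Residual capacity of (0,11): 17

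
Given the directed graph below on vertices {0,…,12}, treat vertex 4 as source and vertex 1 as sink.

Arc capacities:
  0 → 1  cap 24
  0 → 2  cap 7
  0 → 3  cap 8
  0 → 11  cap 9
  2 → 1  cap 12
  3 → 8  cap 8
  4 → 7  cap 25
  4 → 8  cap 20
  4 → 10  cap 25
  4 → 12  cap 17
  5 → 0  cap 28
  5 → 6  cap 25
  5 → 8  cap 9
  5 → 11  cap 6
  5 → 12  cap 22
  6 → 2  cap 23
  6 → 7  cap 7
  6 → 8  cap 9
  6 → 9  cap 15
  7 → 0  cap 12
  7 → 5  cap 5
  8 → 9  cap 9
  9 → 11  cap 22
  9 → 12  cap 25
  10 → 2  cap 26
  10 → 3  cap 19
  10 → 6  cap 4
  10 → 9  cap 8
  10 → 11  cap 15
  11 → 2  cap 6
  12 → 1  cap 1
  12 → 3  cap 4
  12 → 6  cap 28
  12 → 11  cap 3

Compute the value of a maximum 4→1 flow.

Maximum flow value: 30

augment #1: 4→12→1 bottleneck 1, total now 1
augment #2: 4→7→0→1 bottleneck 12, total now 13
augment #3: 4→10→2→1 bottleneck 12, total now 25
augment #4: 4→7→5→0→1 bottleneck 5, total now 30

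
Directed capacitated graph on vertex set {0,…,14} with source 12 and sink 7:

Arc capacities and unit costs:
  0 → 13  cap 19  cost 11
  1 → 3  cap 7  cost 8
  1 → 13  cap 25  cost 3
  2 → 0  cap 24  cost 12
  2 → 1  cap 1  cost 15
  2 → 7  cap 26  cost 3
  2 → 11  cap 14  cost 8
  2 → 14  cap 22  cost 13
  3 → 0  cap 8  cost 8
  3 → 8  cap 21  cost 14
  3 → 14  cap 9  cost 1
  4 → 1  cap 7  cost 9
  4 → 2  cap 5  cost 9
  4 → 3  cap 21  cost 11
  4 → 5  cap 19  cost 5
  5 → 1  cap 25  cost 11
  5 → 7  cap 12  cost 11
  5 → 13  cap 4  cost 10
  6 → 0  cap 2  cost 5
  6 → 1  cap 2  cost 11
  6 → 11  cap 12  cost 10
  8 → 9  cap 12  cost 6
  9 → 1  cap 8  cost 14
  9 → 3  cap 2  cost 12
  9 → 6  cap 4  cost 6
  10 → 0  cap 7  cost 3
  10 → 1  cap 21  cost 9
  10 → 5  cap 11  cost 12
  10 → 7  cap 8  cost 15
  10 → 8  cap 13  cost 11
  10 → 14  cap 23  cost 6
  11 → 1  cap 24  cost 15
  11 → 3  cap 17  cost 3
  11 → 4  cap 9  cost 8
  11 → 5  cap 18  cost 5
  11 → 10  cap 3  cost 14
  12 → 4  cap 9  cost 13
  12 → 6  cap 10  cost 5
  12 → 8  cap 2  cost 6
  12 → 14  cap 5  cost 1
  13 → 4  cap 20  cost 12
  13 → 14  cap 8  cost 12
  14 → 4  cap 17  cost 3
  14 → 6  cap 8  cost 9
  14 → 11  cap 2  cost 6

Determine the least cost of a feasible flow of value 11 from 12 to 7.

Minimum cost for 11 units: 254

shortest-cost path #1: 12→14→4→2→7 push 5 @ unit cost 16 (adds 80)
shortest-cost path #2: 12→4→5→7 push 6 @ unit cost 29 (adds 174)
total cost = 254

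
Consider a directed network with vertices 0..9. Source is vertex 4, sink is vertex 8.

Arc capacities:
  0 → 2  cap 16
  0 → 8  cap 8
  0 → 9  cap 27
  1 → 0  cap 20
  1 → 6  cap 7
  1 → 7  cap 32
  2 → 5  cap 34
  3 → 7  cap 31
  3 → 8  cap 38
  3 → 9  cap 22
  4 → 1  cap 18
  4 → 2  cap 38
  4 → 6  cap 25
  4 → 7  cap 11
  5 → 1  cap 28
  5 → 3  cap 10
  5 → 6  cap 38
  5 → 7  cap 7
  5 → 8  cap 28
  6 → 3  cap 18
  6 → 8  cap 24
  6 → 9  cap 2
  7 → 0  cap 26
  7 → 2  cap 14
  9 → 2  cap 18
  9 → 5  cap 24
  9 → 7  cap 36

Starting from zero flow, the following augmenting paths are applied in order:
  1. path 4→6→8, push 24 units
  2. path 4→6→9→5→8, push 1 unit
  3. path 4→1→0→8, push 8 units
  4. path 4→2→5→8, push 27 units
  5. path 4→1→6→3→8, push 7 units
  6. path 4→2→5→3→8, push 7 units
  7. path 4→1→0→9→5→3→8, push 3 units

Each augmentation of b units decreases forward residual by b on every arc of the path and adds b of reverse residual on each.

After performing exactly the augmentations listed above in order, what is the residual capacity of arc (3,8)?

after path 1 (4→6→8, push 24): res(3,8)=38
after path 2 (4→6→9→5→8, push 1): res(3,8)=38
after path 3 (4→1→0→8, push 8): res(3,8)=38
after path 4 (4→2→5→8, push 27): res(3,8)=38
after path 5 (4→1→6→3→8, push 7): res(3,8)=31
after path 6 (4→2→5→3→8, push 7): res(3,8)=24
after path 7 (4→1→0→9→5→3→8, push 3): res(3,8)=21

Residual capacity of (3,8): 21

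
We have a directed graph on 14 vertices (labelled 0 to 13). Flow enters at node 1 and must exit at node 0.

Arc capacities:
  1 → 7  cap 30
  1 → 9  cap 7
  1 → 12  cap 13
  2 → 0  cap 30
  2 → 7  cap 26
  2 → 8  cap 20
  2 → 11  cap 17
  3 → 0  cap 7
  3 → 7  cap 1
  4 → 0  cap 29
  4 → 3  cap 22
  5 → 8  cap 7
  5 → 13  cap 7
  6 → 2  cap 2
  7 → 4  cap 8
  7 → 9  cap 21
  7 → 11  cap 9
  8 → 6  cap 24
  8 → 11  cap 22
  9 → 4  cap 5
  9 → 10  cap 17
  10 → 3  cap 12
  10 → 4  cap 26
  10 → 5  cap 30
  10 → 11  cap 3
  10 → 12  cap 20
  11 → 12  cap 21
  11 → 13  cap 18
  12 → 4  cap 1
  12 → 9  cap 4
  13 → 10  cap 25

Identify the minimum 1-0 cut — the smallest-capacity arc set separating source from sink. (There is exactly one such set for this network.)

augment #1: 1→7→4→0 push 8
augment #2: 1→9→4→0 push 5
augment #3: 1→12→4→0 push 1
augment #4: 1→9→10→3→0 push 2
augment #5: 1→7→9→10→3→0 push 5
augment #6: 1→7→9→10→4→0 push 10
augment #7: 1→7→11→13→10→4→0 push 5
augment #8: 1→7→11→13→10→5→8→6→2→0 push 2
max flow = 38; residual-reachable set from 1 gives S-side
cut edges (S→T): {(3,0), (4,0), (6,2)} total cap 38

Min-cut arcs: {(3,0), (4,0), (6,2)} (total capacity 38)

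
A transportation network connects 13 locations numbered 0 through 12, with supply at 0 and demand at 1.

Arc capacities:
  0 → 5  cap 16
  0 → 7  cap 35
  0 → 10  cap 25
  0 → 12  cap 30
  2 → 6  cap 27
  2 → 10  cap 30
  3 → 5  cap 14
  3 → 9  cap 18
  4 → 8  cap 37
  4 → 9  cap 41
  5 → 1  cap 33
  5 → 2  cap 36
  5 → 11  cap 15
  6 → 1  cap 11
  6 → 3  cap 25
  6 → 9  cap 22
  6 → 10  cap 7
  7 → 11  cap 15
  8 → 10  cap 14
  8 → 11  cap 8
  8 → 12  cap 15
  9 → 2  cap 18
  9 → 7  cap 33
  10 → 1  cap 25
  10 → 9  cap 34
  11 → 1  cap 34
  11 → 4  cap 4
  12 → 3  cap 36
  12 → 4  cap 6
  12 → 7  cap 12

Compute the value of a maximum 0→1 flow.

augment #1: 0→5→1 bottleneck 16, total now 16
augment #2: 0→10→1 bottleneck 25, total now 41
augment #3: 0→7→11→1 bottleneck 15, total now 56
augment #4: 0→12→3→5→1 bottleneck 14, total now 70
augment #5: 0→12→4→8→11→1 bottleneck 6, total now 76
augment #6: 0→12→3→9→2→6→1 bottleneck 10, total now 86

Maximum flow value: 86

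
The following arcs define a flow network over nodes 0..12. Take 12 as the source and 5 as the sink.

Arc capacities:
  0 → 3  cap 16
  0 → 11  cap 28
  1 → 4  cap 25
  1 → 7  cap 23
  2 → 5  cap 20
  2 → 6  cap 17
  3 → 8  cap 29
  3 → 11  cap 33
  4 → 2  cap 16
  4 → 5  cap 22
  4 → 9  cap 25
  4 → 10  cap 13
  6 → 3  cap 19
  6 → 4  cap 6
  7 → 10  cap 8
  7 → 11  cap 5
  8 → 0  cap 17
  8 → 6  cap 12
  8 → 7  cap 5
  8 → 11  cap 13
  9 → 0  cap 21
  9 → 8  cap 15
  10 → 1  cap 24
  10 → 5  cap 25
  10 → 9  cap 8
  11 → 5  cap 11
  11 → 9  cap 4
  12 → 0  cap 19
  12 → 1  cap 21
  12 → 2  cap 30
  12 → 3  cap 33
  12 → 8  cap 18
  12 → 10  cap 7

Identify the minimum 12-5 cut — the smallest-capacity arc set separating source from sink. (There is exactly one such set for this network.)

Min-cut arcs: {(2,5), (6,4), (8,7), (11,5), (12,1), (12,10)} (total capacity 70)

augment #1: 12→2→5 push 20
augment #2: 12→10→5 push 7
augment #3: 12→0→11→5 push 11
augment #4: 12→1→4→5 push 21
augment #5: 12→2→6→4→5 push 1
augment #6: 12→8→7→10→5 push 5
augment #7: 12→2→6→4→10→5 push 5
max flow = 70; residual-reachable set from 12 gives S-side
cut edges (S→T): {(2,5), (6,4), (8,7), (11,5), (12,1), (12,10)} total cap 70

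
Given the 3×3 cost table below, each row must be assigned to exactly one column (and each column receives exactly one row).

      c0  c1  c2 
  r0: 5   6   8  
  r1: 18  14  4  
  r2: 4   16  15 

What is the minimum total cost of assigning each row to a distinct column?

Minimum assignment cost: 14

optimal assignment: row0→col1 (cost 6), row1→col2 (cost 4), row2→col0 (cost 4)
total = 6 + 4 + 4 = 14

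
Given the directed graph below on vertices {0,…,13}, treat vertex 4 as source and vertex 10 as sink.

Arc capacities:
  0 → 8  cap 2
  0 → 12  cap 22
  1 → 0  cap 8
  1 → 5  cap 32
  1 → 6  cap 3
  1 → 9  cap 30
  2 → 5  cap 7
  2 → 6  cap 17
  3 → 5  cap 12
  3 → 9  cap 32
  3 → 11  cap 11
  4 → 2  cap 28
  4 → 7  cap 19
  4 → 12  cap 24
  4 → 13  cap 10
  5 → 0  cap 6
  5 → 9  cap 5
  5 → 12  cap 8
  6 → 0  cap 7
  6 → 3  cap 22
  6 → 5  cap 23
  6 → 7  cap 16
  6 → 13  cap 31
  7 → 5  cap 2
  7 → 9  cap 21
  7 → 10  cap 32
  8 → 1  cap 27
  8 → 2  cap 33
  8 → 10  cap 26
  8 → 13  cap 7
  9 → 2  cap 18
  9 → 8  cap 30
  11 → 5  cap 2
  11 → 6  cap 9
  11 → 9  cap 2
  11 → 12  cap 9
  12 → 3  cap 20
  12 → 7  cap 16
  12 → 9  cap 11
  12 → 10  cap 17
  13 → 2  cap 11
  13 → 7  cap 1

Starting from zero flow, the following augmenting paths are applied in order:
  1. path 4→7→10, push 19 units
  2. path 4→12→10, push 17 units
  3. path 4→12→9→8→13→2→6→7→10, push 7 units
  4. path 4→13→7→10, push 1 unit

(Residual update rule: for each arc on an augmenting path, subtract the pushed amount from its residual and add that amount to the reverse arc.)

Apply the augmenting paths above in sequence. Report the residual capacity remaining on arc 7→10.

after path 1 (4→7→10, push 19): res(7,10)=13
after path 2 (4→12→10, push 17): res(7,10)=13
after path 3 (4→12→9→8→13→2→6→7→10, push 7): res(7,10)=6
after path 4 (4→13→7→10, push 1): res(7,10)=5

Residual capacity of (7,10): 5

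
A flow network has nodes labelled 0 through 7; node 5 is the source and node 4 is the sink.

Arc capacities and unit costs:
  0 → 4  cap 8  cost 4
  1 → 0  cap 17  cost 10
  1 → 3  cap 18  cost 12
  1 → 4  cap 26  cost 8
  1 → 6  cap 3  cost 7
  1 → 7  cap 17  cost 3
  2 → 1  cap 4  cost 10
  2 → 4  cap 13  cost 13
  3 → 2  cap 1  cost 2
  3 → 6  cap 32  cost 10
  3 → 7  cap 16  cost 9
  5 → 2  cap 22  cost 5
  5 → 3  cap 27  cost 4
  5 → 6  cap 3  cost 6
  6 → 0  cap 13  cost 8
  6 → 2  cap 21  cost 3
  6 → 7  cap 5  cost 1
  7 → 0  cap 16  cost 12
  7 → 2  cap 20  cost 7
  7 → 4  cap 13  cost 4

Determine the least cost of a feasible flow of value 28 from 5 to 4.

Minimum cost for 28 units: 483

shortest-cost path #1: 5→6→7→4 push 3 @ unit cost 11 (adds 33)
shortest-cost path #2: 5→3→7→4 push 10 @ unit cost 17 (adds 170)
shortest-cost path #3: 5→2→4 push 13 @ unit cost 18 (adds 234)
shortest-cost path #4: 5→2→1→4 push 2 @ unit cost 23 (adds 46)
total cost = 483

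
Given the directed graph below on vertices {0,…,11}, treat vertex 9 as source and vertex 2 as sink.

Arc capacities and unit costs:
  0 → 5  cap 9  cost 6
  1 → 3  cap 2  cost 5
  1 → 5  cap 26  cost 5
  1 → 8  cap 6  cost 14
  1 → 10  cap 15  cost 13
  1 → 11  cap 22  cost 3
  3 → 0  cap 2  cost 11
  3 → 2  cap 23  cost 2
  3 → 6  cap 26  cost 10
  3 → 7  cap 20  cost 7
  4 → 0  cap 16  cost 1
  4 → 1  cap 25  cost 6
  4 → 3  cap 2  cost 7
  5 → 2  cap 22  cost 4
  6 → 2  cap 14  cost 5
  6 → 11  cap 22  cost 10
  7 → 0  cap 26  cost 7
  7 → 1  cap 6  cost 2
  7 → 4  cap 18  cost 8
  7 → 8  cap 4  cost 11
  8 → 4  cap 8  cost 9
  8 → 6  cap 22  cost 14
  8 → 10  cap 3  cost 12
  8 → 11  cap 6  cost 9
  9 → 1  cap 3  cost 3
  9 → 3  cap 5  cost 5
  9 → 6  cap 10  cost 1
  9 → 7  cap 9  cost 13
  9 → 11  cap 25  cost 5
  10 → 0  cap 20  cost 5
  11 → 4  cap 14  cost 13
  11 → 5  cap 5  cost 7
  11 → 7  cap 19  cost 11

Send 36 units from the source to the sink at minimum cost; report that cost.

shortest-cost path #1: 9→6→2 push 10 @ unit cost 6 (adds 60)
shortest-cost path #2: 9→3→2 push 5 @ unit cost 7 (adds 35)
shortest-cost path #3: 9→1→3→2 push 2 @ unit cost 10 (adds 20)
shortest-cost path #4: 9→1→5→2 push 1 @ unit cost 12 (adds 12)
shortest-cost path #5: 9→11→5→2 push 5 @ unit cost 16 (adds 80)
shortest-cost path #6: 9→7→1→5→2 push 6 @ unit cost 24 (adds 144)
shortest-cost path #7: 9→11→4→3→2 push 2 @ unit cost 27 (adds 54)
shortest-cost path #8: 9→11→4→0→5→2 push 5 @ unit cost 29 (adds 145)
total cost = 550

Minimum cost for 36 units: 550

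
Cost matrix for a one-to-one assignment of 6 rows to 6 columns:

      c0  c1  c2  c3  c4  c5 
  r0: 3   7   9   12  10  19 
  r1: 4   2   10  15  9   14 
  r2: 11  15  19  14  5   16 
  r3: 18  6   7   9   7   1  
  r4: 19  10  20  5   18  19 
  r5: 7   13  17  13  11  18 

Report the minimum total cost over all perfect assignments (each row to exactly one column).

Minimum assignment cost: 29

optimal assignment: row0→col2 (cost 9), row1→col1 (cost 2), row2→col4 (cost 5), row3→col5 (cost 1), row4→col3 (cost 5), row5→col0 (cost 7)
total = 9 + 2 + 5 + 1 + 5 + 7 = 29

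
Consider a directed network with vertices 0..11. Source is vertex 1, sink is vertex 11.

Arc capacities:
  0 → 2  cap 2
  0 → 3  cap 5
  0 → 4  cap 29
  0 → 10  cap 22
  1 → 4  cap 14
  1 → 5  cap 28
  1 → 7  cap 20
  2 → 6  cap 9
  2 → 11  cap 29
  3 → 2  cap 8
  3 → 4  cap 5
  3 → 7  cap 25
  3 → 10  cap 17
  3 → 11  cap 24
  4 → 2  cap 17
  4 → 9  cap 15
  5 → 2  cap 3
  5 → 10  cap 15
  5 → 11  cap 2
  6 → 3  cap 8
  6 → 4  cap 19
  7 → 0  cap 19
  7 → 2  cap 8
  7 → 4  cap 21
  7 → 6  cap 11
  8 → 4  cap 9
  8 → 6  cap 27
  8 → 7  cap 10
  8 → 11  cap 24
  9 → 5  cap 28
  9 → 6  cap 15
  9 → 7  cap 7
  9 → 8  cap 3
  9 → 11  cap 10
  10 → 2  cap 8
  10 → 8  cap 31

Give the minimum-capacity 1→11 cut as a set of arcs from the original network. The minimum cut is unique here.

augment #1: 1→5→11 push 2
augment #2: 1→4→2→11 push 14
augment #3: 1→5→2→11 push 3
augment #4: 1→7→2→11 push 8
augment #5: 1→5→10→2→11 push 4
augment #6: 1→5→10→8→11 push 11
augment #7: 1→7→0→3→11 push 5
augment #8: 1→7→4→9→11 push 7
max flow = 54; residual-reachable set from 1 gives S-side
cut edges (S→T): {(1,4), (1,7), (5,2), (5,10), (5,11)} total cap 54

Min-cut arcs: {(1,4), (1,7), (5,2), (5,10), (5,11)} (total capacity 54)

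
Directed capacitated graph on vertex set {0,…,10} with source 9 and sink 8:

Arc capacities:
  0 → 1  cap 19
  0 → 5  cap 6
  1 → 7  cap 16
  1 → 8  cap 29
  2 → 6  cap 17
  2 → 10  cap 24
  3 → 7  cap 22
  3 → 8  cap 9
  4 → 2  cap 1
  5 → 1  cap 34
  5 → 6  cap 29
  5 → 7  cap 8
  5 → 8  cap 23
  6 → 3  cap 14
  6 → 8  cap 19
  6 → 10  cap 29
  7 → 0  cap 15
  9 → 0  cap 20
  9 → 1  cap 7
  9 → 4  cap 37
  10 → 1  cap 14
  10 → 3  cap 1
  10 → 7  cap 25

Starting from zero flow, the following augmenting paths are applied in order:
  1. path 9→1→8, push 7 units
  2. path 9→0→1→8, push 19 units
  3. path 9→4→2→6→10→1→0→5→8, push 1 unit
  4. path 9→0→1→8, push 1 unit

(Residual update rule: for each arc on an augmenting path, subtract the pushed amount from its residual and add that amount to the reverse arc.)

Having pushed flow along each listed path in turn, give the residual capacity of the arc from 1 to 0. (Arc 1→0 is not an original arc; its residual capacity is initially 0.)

Residual capacity of (1,0): 19

after path 1 (9→1→8, push 7): res(1,0)=0
after path 2 (9→0→1→8, push 19): res(1,0)=19
after path 3 (9→4→2→6→10→1→0→5→8, push 1): res(1,0)=18
after path 4 (9→0→1→8, push 1): res(1,0)=19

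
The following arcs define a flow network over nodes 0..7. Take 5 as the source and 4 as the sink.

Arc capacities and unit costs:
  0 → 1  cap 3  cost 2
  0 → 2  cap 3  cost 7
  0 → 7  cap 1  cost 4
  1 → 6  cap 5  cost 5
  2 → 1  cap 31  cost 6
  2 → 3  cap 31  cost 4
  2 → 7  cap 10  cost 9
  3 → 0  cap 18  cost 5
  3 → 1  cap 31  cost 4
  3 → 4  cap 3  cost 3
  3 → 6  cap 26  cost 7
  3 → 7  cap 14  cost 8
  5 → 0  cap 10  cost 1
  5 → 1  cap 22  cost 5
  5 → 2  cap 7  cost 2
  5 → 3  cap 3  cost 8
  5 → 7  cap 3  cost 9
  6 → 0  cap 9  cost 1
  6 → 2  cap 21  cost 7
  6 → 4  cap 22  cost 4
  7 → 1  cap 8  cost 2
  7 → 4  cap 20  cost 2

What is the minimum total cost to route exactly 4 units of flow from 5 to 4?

shortest-cost path #1: 5→0→7→4 push 1 @ unit cost 7 (adds 7)
shortest-cost path #2: 5→2→3→4 push 3 @ unit cost 9 (adds 27)
total cost = 34

Minimum cost for 4 units: 34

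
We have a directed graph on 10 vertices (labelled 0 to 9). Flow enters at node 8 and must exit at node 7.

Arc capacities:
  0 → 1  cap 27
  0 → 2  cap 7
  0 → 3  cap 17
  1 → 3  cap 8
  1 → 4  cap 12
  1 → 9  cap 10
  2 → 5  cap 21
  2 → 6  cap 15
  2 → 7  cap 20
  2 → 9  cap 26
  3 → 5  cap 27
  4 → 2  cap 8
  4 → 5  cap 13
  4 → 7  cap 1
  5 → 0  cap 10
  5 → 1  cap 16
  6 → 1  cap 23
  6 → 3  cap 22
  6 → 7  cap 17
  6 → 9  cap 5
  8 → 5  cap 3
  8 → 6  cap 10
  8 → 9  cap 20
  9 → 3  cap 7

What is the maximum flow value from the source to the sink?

augment #1: 8→6→7 bottleneck 10, total now 10
augment #2: 8→5→0→2→7 bottleneck 3, total now 13
augment #3: 8→9→3→5→0→2→7 bottleneck 4, total now 17
augment #4: 8→9→3→5→1→4→7 bottleneck 1, total now 18
augment #5: 8→9→3→5→1→4→2→7 bottleneck 2, total now 20

Maximum flow value: 20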